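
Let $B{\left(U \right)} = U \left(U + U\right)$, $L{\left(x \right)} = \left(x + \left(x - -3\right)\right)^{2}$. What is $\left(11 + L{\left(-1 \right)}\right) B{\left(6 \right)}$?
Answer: $864$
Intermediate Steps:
$L{\left(x \right)} = \left(3 + 2 x\right)^{2}$ ($L{\left(x \right)} = \left(x + \left(x + 3\right)\right)^{2} = \left(x + \left(3 + x\right)\right)^{2} = \left(3 + 2 x\right)^{2}$)
$B{\left(U \right)} = 2 U^{2}$ ($B{\left(U \right)} = U 2 U = 2 U^{2}$)
$\left(11 + L{\left(-1 \right)}\right) B{\left(6 \right)} = \left(11 + \left(3 + 2 \left(-1\right)\right)^{2}\right) 2 \cdot 6^{2} = \left(11 + \left(3 - 2\right)^{2}\right) 2 \cdot 36 = \left(11 + 1^{2}\right) 72 = \left(11 + 1\right) 72 = 12 \cdot 72 = 864$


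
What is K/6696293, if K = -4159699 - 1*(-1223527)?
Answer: -2936172/6696293 ≈ -0.43848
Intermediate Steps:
K = -2936172 (K = -4159699 + 1223527 = -2936172)
K/6696293 = -2936172/6696293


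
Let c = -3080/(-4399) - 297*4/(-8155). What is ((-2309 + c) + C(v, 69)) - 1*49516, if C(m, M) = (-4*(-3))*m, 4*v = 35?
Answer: -1855364919988/35873845 ≈ -51719.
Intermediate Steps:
v = 35/4 (v = (1/4)*35 = 35/4 ≈ 8.7500)
C(m, M) = 12*m
c = 30343412/35873845 (c = -3080*(-1/4399) - 1188*(-1/8155) = 3080/4399 + 1188/8155 = 30343412/35873845 ≈ 0.84584)
((-2309 + c) + C(v, 69)) - 1*49516 = ((-2309 + 30343412/35873845) + 12*(35/4)) - 1*49516 = (-82802364693/35873845 + 105) - 49516 = -79035610968/35873845 - 49516 = -1855364919988/35873845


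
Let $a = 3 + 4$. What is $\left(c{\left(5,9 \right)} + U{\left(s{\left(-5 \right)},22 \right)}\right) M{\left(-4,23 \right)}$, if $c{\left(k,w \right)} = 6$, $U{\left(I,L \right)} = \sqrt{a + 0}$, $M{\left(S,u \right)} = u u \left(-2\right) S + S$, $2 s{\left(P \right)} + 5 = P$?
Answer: $25368 + 4228 \sqrt{7} \approx 36554.0$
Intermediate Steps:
$s{\left(P \right)} = - \frac{5}{2} + \frac{P}{2}$
$a = 7$
$M{\left(S,u \right)} = S - 2 S u^{2}$ ($M{\left(S,u \right)} = u^{2} \left(-2\right) S + S = - 2 u^{2} S + S = - 2 S u^{2} + S = S - 2 S u^{2}$)
$U{\left(I,L \right)} = \sqrt{7}$ ($U{\left(I,L \right)} = \sqrt{7 + 0} = \sqrt{7}$)
$\left(c{\left(5,9 \right)} + U{\left(s{\left(-5 \right)},22 \right)}\right) M{\left(-4,23 \right)} = \left(6 + \sqrt{7}\right) \left(- 4 \left(1 - 2 \cdot 23^{2}\right)\right) = \left(6 + \sqrt{7}\right) \left(- 4 \left(1 - 1058\right)\right) = \left(6 + \sqrt{7}\right) \left(\left(-4\right) \left(-1057\right)\right) = \left(6 + \sqrt{7}\right) 4228 = 25368 + 4228 \sqrt{7}$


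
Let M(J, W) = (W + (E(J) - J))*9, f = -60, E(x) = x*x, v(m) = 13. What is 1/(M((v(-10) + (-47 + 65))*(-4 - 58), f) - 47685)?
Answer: 1/33215829 ≈ 3.0106e-8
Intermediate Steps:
E(x) = x²
M(J, W) = -9*J + 9*W + 9*J² (M(J, W) = (W + (J² - J))*9 = (W + J² - J)*9 = -9*J + 9*W + 9*J²)
1/(M((v(-10) + (-47 + 65))*(-4 - 58), f) - 47685) = 1/((-9*(13 + (-47 + 65))*(-4 - 58) + 9*(-60) + 9*((13 + (-47 + 65))*(-4 - 58))²) - 47685) = 1/((-9*(13 + 18)*(-62) - 540 + 9*((13 + 18)*(-62))²) - 47685) = 1/((-279*(-62) - 540 + 9*(31*(-62))²) - 47685) = 1/((-9*(-1922) - 540 + 9*(-1922)²) - 47685) = 1/((17298 - 540 + 9*3694084) - 47685) = 1/((17298 - 540 + 33246756) - 47685) = 1/(33263514 - 47685) = 1/33215829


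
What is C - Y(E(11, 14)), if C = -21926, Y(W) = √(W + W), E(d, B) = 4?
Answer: -21926 - 2*√2 ≈ -21929.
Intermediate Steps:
Y(W) = √2*√W (Y(W) = √(2*W) = √2*√W)
C - Y(E(11, 14)) = -21926 - √2*√4 = -21926 - √2*2 = -21926 - 2*√2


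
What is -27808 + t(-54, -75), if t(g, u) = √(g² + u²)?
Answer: -27808 + 3*√949 ≈ -27716.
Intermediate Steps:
-27808 + t(-54, -75) = -27808 + √((-54)² + (-75)²) = -27808 + √(2916 + 5625) = -27808 + √8541 = -27808 + 3*√949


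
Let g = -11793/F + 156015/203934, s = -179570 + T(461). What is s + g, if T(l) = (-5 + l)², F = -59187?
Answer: 38044012658255/1341137962 ≈ 28367.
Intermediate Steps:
s = 28366 (s = -179570 + (-5 + 461)² = -179570 + 456² = -179570 + 207936 = 28366)
g = 1293228163/1341137962 (g = -11793/(-59187) + 156015/203934 = -11793*(-1/59187) + 156015*(1/203934) = 3931/19729 + 52005/67978 = 1293228163/1341137962 ≈ 0.96428)
s + g = 28366 + 1293228163/1341137962 = 38044012658255/1341137962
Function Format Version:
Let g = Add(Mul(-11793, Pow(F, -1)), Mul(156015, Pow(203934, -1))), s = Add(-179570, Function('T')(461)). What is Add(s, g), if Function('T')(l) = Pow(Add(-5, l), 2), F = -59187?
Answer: Rational(38044012658255, 1341137962) ≈ 28367.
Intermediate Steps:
s = 28366 (s = Add(-179570, Pow(Add(-5, 461), 2)) = Add(-179570, Pow(456, 2)) = Add(-179570, 207936) = 28366)
g = Rational(1293228163, 1341137962) (g = Add(Mul(-11793, Pow(-59187, -1)), Mul(156015, Pow(203934, -1))) = Add(Mul(-11793, Rational(-1, 59187)), Mul(156015, Rational(1, 203934))) = Add(Rational(3931, 19729), Rational(52005, 67978)) = Rational(1293228163, 1341137962) ≈ 0.96428)
Add(s, g) = Add(28366, Rational(1293228163, 1341137962)) = Rational(38044012658255, 1341137962)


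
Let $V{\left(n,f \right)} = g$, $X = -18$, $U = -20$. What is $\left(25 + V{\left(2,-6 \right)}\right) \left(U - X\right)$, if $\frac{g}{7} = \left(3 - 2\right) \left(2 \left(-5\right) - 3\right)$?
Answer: $132$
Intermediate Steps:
$g = -91$ ($g = 7 \left(3 - 2\right) \left(2 \left(-5\right) - 3\right) = 7 \cdot 1 \left(-10 - 3\right) = 7 \cdot 1 \left(-13\right) = 7 \left(-13\right) = -91$)
$V{\left(n,f \right)} = -91$
$\left(25 + V{\left(2,-6 \right)}\right) \left(U - X\right) = \left(25 - 91\right) \left(-20 - -18\right) = - 66 \left(-20 + 18\right) = \left(-66\right) \left(-2\right) = 132$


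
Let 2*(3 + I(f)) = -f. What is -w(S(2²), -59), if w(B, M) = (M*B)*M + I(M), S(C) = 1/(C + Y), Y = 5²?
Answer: -8499/58 ≈ -146.53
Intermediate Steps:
I(f) = -3 - f/2 (I(f) = -3 + (-f)/2 = -3 - f/2)
Y = 25
S(C) = 1/(25 + C) (S(C) = 1/(C + 25) = 1/(25 + C))
w(B, M) = -3 - M/2 + B*M² (w(B, M) = (M*B)*M + (-3 - M/2) = (B*M)*M + (-3 - M/2) = B*M² + (-3 - M/2) = -3 - M/2 + B*M²)
-w(S(2²), -59) = -(-3 - ½*(-59) + (-59)²/(25 + 2²)) = -(-3 + 59/2 + 3481/(25 + 4)) = -(-3 + 59/2 + 3481/29) = -1*8499/58 = -8499/58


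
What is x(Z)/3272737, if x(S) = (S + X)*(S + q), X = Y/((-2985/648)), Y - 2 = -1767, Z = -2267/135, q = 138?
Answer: 161050323961/11869480733175 ≈ 0.013568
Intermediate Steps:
Z = -2267/135 (Z = -2267*1/135 = -2267/135 ≈ -16.793)
Y = -1765 (Y = 2 - 1767 = -1765)
X = 76248/199 (X = -1765/((-2985/648)) = -1765/((-2985*1/648)) = -1765/(-995/216) = -1765*(-216/995) = 76248/199 ≈ 383.16)
x(S) = (138 + S)*(76248/199 + S) (x(S) = (S + 76248/199)*(S + 138) = (76248/199 + S)*(138 + S) = (138 + S)*(76248/199 + S))
x(Z)/3272737 = (10522224/199 + (-2267/135)² + (103710/199)*(-2267/135))/3272737 = (10522224/199 + 5139289/18225 - 15674038/1791)*(1/3272737) = (161050323961/3626775)*(1/3272737) = 161050323961/11869480733175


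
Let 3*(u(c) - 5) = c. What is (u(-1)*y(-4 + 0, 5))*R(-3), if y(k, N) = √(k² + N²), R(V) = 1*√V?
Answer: 14*I*√123/3 ≈ 51.756*I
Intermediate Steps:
R(V) = √V
y(k, N) = √(N² + k²)
u(c) = 5 + c/3
(u(-1)*y(-4 + 0, 5))*R(-3) = ((5 + (⅓)*(-1))*√(5² + (-4 + 0)²))*√(-3) = ((5 - ⅓)*√(25 + (-4)²))*(I*√3) = (14*√(25 + 16)/3)*(I*√3) = (14*√41/3)*(I*√3) = 14*I*√123/3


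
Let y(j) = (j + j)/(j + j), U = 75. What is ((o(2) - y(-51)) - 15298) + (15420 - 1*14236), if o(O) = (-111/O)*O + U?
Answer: -14151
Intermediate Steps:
y(j) = 1 (y(j) = (2*j)/((2*j)) = (2*j)*(1/(2*j)) = 1)
o(O) = -36 (o(O) = (-111/O)*O + 75 = -111 + 75 = -36)
((o(2) - y(-51)) - 15298) + (15420 - 1*14236) = ((-36 - 1*1) - 15298) + (15420 - 1*14236) = ((-36 - 1) - 15298) + (15420 - 14236) = (-37 - 15298) + 1184 = -15335 + 1184 = -14151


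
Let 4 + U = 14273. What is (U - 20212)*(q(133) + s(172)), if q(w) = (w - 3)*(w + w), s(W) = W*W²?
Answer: -30446155404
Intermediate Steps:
U = 14269 (U = -4 + 14273 = 14269)
s(W) = W³
q(w) = 2*w*(-3 + w) (q(w) = (-3 + w)*(2*w) = 2*w*(-3 + w))
(U - 20212)*(q(133) + s(172)) = (14269 - 20212)*(2*133*(-3 + 133) + 172³) = -5943*(2*133*130 + 5088448) = -5943*(34580 + 5088448) = -5943*5123028 = -30446155404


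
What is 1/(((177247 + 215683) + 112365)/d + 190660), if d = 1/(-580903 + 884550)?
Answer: 1/153431501525 ≈ 6.5176e-12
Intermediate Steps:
d = 1/303647 ≈ 3.2933e-6
1/(((177247 + 215683) + 112365)/d + 190660) = 1/(((177247 + 215683) + 112365)/(1/303647) + 190660) = 1/((392930 + 112365)*303647 + 190660) = 1/(505295*303647 + 190660) = 1/(153431310865 + 190660) = 1/153431501525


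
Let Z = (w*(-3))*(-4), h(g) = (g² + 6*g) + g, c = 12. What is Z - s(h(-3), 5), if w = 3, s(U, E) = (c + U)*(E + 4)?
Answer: 36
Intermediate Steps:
h(g) = g² + 7*g
s(U, E) = (4 + E)*(12 + U) (s(U, E) = (12 + U)*(E + 4) = (12 + U)*(4 + E) = (4 + E)*(12 + U))
Z = 36 (Z = (3*(-3))*(-4) = -9*(-4) = 36)
Z - s(h(-3), 5) = 36 - (48 + 4*(-3*(7 - 3)) + 12*5 + 5*(-3*(7 - 3))) = 36 - (48 + 4*(-3*4) + 60 + 5*(-3*4)) = 36 - (48 + 4*(-12) + 60 + 5*(-12)) = 36 - (48 - 48 + 60 - 60) = 36 - 1*0 = 36 + 0 = 36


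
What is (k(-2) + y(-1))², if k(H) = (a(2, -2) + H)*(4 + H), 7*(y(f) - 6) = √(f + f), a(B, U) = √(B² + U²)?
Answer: 1762/49 + 16*I/7 + 4*√2*(28 + I)/7 ≈ 58.587 + 3.0938*I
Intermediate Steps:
y(f) = 6 + √2*√f/7 (y(f) = 6 + √(f + f)/7 = 6 + √(2*f)/7 = 6 + (√2*√f)/7 = 6 + √2*√f/7)
k(H) = (4 + H)*(H + 2*√2) (k(H) = (√(2² + (-2)²) + H)*(4 + H) = (√(4 + 4) + H)*(4 + H) = (√8 + H)*(4 + H) = (2*√2 + H)*(4 + H) = (H + 2*√2)*(4 + H) = (4 + H)*(H + 2*√2))
(k(-2) + y(-1))² = (((-2)² + 4*(-2) + 8*√2 + 2*(-2)*√2) + (6 + √2*√(-1)/7))² = ((4 - 8 + 8*√2 - 4*√2) + (6 + √2*I/7))² = ((-4 + 4*√2) + (6 + I*√2/7))² = (2 + 4*√2 + I*√2/7)²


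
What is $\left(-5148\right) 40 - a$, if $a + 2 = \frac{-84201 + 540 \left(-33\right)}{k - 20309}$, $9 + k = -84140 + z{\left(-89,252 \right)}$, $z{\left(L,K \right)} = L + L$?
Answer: $- \frac{21546537869}{104636} \approx -2.0592 \cdot 10^{5}$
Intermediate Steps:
$z{\left(L,K \right)} = 2 L$
$k = -84327$ ($k = -9 + \left(-84140 + 2 \left(-89\right)\right) = -9 - 84318 = -84327$)
$a = - \frac{107251}{104636}$ ($a = -2 + \frac{-84201 + 540 \left(-33\right)}{-84327 - 20309} = -2 + \frac{-84201 - 17820}{-104636} = -2 - - \frac{102021}{104636} = -2 + \frac{102021}{104636} = - \frac{107251}{104636} \approx -1.025$)
$\left(-5148\right) 40 - a = \left(-5148\right) 40 - - \frac{107251}{104636} = -205920 + \frac{107251}{104636} = - \frac{21546537869}{104636}$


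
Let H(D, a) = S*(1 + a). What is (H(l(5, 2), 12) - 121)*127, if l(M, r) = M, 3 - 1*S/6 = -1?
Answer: 24257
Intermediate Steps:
S = 24 (S = 18 - 6*(-1) = 18 + 6 = 24)
H(D, a) = 24 + 24*a (H(D, a) = 24*(1 + a) = 24 + 24*a)
(H(l(5, 2), 12) - 121)*127 = ((24 + 24*12) - 121)*127 = ((24 + 288) - 121)*127 = (312 - 121)*127 = 191*127 = 24257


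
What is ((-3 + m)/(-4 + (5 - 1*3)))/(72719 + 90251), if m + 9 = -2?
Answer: 7/162970 ≈ 4.2953e-5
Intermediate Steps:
m = -11 (m = -9 - 2 = -11)
((-3 + m)/(-4 + (5 - 1*3)))/(72719 + 90251) = ((-3 - 11)/(-4 + (5 - 1*3)))/(72719 + 90251) = -14/(-4 + (5 - 3))/162970 = -14/(-4 + 2)*(1/162970) = -14/(-2)*(1/162970) = -14*(-½)*(1/162970) = 7*(1/162970) = 7/162970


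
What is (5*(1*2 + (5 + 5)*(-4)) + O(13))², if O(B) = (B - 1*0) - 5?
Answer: 33124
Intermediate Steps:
O(B) = -5 + B (O(B) = (B + 0) - 5 = B - 5 = -5 + B)
(5*(1*2 + (5 + 5)*(-4)) + O(13))² = (5*(1*2 + (5 + 5)*(-4)) + (-5 + 13))² = (5*(2 + 10*(-4)) + 8)² = (5*(2 - 40) + 8)² = (5*(-38) + 8)² = (-190 + 8)² = (-182)² = 33124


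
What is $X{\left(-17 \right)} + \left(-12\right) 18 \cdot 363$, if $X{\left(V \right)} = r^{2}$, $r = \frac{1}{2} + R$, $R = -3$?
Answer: $- \frac{313607}{4} \approx -78402.0$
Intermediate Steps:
$r = - \frac{5}{2}$ ($r = \frac{1}{2} - 3 = - \frac{5}{2} \approx -2.5$)
$X{\left(V \right)} = \frac{25}{4}$ ($X{\left(V \right)} = \left(- \frac{5}{2}\right)^{2} = \frac{25}{4}$)
$X{\left(-17 \right)} + \left(-12\right) 18 \cdot 363 = \frac{25}{4} + \left(-12\right) 18 \cdot 363 = \frac{25}{4} - 78408 = - \frac{313607}{4}$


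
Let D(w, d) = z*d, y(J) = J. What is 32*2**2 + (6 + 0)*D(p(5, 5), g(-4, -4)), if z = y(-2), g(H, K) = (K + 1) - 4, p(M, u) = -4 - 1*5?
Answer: 212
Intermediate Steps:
p(M, u) = -9 (p(M, u) = -4 - 5 = -9)
g(H, K) = -3 + K (g(H, K) = (1 + K) - 4 = -3 + K)
z = -2
D(w, d) = -2*d
32*2**2 + (6 + 0)*D(p(5, 5), g(-4, -4)) = 32*2**2 + (6 + 0)*(-2*(-3 - 4)) = 32*4 + 6*(-2*(-7)) = 128 + 6*14 = 128 + 84 = 212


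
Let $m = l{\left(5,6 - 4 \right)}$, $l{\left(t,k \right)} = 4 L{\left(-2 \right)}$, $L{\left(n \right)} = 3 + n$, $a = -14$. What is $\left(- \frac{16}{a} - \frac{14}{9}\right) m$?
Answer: $- \frac{104}{63} \approx -1.6508$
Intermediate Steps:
$l{\left(t,k \right)} = 4$ ($l{\left(t,k \right)} = 4 \left(3 - 2\right) = 4 \cdot 1 = 4$)
$m = 4$
$\left(- \frac{16}{a} - \frac{14}{9}\right) m = \left(- \frac{16}{-14} - \frac{14}{9}\right) 4 = \left(\left(-16\right) \left(- \frac{1}{14}\right) - \frac{14}{9}\right) 4 = \left(\frac{8}{7} - \frac{14}{9}\right) 4 = \left(- \frac{26}{63}\right) 4 = - \frac{104}{63}$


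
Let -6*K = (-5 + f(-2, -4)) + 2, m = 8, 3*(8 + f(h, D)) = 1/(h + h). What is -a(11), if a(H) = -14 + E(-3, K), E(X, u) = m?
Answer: 6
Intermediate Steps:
f(h, D) = -8 + 1/(6*h) (f(h, D) = -8 + 1/(3*(h + h)) = -8 + 1/(3*((2*h))) = -8 + (1/(2*h))/3 = -8 + 1/(6*h))
K = 133/72 (K = -((-5 + (-8 + (⅙)/(-2))) + 2)/6 = -((-5 + (-8 + (⅙)*(-½))) + 2)/6 = -((-5 + (-8 - 1/12)) + 2)/6 = -((-5 - 97/12) + 2)/6 = -(-157/12 + 2)/6 = -⅙*(-133/12) = 133/72 ≈ 1.8472)
E(X, u) = 8
a(H) = -6 (a(H) = -14 + 8 = -6)
-a(11) = -1*(-6) = 6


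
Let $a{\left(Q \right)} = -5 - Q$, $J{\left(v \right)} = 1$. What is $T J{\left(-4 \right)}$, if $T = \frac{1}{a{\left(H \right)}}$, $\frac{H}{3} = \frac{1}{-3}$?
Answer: $- \frac{1}{4} \approx -0.25$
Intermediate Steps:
$H = -1$ ($H = \frac{3}{-3} = 3 \left(- \frac{1}{3}\right) = -1$)
$T = - \frac{1}{4}$ ($T = \frac{1}{-5 - -1} = \frac{1}{-5 + 1} = \frac{1}{-4} = - \frac{1}{4} \approx -0.25$)
$T J{\left(-4 \right)} = \left(- \frac{1}{4}\right) 1 = - \frac{1}{4}$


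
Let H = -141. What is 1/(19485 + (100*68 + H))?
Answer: 1/26144 ≈ 3.8250e-5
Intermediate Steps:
1/(19485 + (100*68 + H)) = 1/(19485 + (100*68 - 141)) = 1/(19485 + (6800 - 141)) = 1/(19485 + 6659) = 1/26144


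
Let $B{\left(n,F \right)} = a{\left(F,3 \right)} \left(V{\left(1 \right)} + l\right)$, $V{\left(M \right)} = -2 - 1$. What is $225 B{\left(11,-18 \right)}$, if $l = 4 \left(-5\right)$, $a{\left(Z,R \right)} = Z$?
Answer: $93150$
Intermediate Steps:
$V{\left(M \right)} = -3$
$l = -20$
$B{\left(n,F \right)} = - 23 F$ ($B{\left(n,F \right)} = F \left(-3 - 20\right) = F \left(-23\right) = - 23 F$)
$225 B{\left(11,-18 \right)} = 225 \left(\left(-23\right) \left(-18\right)\right) = 225 \cdot 414 = 93150$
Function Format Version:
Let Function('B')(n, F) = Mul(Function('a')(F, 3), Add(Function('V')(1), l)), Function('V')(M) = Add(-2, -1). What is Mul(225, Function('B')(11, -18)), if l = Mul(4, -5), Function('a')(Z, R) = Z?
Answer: 93150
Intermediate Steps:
Function('V')(M) = -3
l = -20
Function('B')(n, F) = Mul(-23, F) (Function('B')(n, F) = Mul(F, Add(-3, -20)) = Mul(F, -23) = Mul(-23, F))
Mul(225, Function('B')(11, -18)) = Mul(225, Mul(-23, -18)) = Mul(225, 414) = 93150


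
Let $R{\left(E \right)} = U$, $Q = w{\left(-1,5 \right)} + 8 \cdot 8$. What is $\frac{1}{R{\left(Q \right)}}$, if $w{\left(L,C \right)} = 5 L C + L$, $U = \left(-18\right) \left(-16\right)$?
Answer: $\frac{1}{288} \approx 0.0034722$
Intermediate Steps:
$U = 288$
$w{\left(L,C \right)} = L + 5 C L$ ($w{\left(L,C \right)} = 5 C L + L = L + 5 C L$)
$Q = 38$ ($Q = - (1 + 5 \cdot 5) + 8 \cdot 8 = - (1 + 25) + 64 = \left(-1\right) 26 + 64 = -26 + 64 = 38$)
$R{\left(E \right)} = 288$
$\frac{1}{R{\left(Q \right)}} = \frac{1}{288}$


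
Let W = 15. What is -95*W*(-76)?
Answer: 108300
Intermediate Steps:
-95*W*(-76) = -95*15*(-76) = -1425*(-76) = 108300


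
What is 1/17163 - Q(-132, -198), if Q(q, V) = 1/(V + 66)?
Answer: 5765/755172 ≈ 0.0076340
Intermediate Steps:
Q(q, V) = 1/(66 + V)
1/17163 - Q(-132, -198) = 1/17163 - 1/(66 - 198) = 1/17163 - 1/(-132) = 1/17163 - 1*(-1/132) = 1/17163 + 1/132 = 5765/755172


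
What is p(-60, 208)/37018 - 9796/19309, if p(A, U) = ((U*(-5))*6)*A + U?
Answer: 3435338772/357390281 ≈ 9.6123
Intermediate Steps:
p(A, U) = U - 30*A*U (p(A, U) = (-5*U*6)*A + U = (-30*U)*A + U = -30*A*U + U = U - 30*A*U)
p(-60, 208)/37018 - 9796/19309 = (208*(1 - 30*(-60)))/37018 - 9796/19309 = (208*(1 + 1800))*(1/37018) - 9796*1/19309 = (208*1801)*(1/37018) - 9796/19309 = 374608*(1/37018) - 9796/19309 = 187304/18509 - 9796/19309 = 3435338772/357390281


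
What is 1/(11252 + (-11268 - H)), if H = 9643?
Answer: -1/9659 ≈ -0.00010353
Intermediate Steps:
1/(11252 + (-11268 - H)) = 1/(11252 + (-11268 - 1*9643)) = 1/(11252 + (-11268 - 9643)) = 1/(11252 - 20911) = 1/(-9659) = -1/9659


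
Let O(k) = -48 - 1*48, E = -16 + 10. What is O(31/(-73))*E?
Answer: 576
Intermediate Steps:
E = -6
O(k) = -96 (O(k) = -48 - 48 = -96)
O(31/(-73))*E = -96*(-6) = 576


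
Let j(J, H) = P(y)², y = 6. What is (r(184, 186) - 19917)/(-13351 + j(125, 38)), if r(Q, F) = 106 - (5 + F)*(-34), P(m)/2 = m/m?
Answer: 4439/4449 ≈ 0.99775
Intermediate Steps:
P(m) = 2 (P(m) = 2*(m/m) = 2*1 = 2)
j(J, H) = 4 (j(J, H) = 2² = 4)
r(Q, F) = 276 + 34*F (r(Q, F) = 106 - (-170 - 34*F) = 106 + (170 + 34*F) = 276 + 34*F)
(r(184, 186) - 19917)/(-13351 + j(125, 38)) = ((276 + 34*186) - 19917)/(-13351 + 4) = ((276 + 6324) - 19917)/(-13347) = (6600 - 19917)*(-1/13347) = -13317*(-1/13347) = 4439/4449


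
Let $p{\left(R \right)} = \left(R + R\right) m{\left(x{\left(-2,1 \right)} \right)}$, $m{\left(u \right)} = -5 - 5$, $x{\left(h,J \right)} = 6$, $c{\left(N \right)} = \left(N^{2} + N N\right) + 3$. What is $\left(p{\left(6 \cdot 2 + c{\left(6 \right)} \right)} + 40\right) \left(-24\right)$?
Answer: $40800$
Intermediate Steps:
$c{\left(N \right)} = 3 + 2 N^{2}$ ($c{\left(N \right)} = \left(N^{2} + N^{2}\right) + 3 = 2 N^{2} + 3 = 3 + 2 N^{2}$)
$m{\left(u \right)} = -10$ ($m{\left(u \right)} = -5 - 5 = -10$)
$p{\left(R \right)} = - 20 R$ ($p{\left(R \right)} = \left(R + R\right) \left(-10\right) = 2 R \left(-10\right) = - 20 R$)
$\left(p{\left(6 \cdot 2 + c{\left(6 \right)} \right)} + 40\right) \left(-24\right) = \left(- 20 \left(6 \cdot 2 + \left(3 + 2 \cdot 6^{2}\right)\right) + 40\right) \left(-24\right) = \left(- 20 \left(12 + \left(3 + 2 \cdot 36\right)\right) + 40\right) \left(-24\right) = \left(- 20 \left(12 + \left(3 + 72\right)\right) + 40\right) \left(-24\right) = \left(- 20 \left(12 + 75\right) + 40\right) \left(-24\right) = \left(\left(-20\right) 87 + 40\right) \left(-24\right) = \left(-1740 + 40\right) \left(-24\right) = \left(-1700\right) \left(-24\right) = 40800$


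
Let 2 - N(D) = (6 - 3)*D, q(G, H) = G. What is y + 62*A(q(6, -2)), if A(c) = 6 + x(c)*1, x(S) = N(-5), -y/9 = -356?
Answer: 4630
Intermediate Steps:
N(D) = 2 - 3*D (N(D) = 2 - (6 - 3)*D = 2 - 3*D)
y = 3204 (y = -9*(-356) = 3204)
x(S) = 17 (x(S) = 2 - 3*(-5) = 2 + 15 = 17)
A(c) = 23 (A(c) = 6 + 17*1 = 6 + 17 = 23)
y + 62*A(q(6, -2)) = 3204 + 62*23 = 3204 + 1426 = 4630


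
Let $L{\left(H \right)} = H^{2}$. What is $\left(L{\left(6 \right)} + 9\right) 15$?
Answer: $675$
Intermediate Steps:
$\left(L{\left(6 \right)} + 9\right) 15 = \left(6^{2} + 9\right) 15 = \left(36 + 9\right) 15 = 45 \cdot 15 = 675$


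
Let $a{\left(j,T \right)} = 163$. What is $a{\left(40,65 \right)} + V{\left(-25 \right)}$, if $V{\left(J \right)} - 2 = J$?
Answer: $140$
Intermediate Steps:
$V{\left(J \right)} = 2 + J$
$a{\left(40,65 \right)} + V{\left(-25 \right)} = 163 + \left(2 - 25\right) = 163 - 23 = 140$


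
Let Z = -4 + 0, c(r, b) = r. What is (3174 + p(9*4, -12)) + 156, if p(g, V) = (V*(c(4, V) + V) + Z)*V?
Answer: 2226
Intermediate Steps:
Z = -4
p(g, V) = V*(-4 + V*(4 + V)) (p(g, V) = (V*(4 + V) - 4)*V = (-4 + V*(4 + V))*V = V*(-4 + V*(4 + V)))
(3174 + p(9*4, -12)) + 156 = (3174 - 12*(-4 + (-12)**2 + 4*(-12))) + 156 = (3174 - 12*(-4 + 144 - 48)) + 156 = (3174 - 12*92) + 156 = (3174 - 1104) + 156 = 2070 + 156 = 2226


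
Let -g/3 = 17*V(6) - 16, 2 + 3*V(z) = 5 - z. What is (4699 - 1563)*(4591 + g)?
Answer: 14707840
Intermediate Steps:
V(z) = 1 - z/3 (V(z) = -⅔ + (5 - z)/3 = -⅔ + (5/3 - z/3) = 1 - z/3)
g = 99 (g = -3*(17*(1 - ⅓*6) - 16) = -3*(17*(1 - 2) - 16) = -3*(17*(-1) - 16) = -3*(-17 - 16) = -3*(-33) = 99)
(4699 - 1563)*(4591 + g) = (4699 - 1563)*(4591 + 99) = 3136*4690 = 14707840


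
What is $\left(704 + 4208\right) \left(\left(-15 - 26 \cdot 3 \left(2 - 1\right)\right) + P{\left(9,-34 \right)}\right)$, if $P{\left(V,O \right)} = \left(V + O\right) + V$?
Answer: $-535408$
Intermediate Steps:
$P{\left(V,O \right)} = O + 2 V$ ($P{\left(V,O \right)} = \left(O + V\right) + V = O + 2 V$)
$\left(704 + 4208\right) \left(\left(-15 - 26 \cdot 3 \left(2 - 1\right)\right) + P{\left(9,-34 \right)}\right) = \left(704 + 4208\right) \left(\left(-15 - 26 \cdot 3 \left(2 - 1\right)\right) + \left(-34 + 2 \cdot 9\right)\right) = 4912 \left(\left(-15 - 26 \cdot 3 \cdot 1\right) + \left(-34 + 18\right)\right) = 4912 \left(\left(-15 - 78\right) - 16\right) = 4912 \left(-93 - 16\right) = 4912 \left(-109\right) = -535408$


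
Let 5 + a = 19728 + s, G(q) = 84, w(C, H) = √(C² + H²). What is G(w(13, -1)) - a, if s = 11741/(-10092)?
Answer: -198185047/10092 ≈ -19638.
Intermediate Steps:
s = -11741/10092 (s = 11741*(-1/10092) = -11741/10092 ≈ -1.1634)
a = 199032775/10092 (a = -5 + (19728 - 11741/10092) = -5 + 199083235/10092 = 199032775/10092 ≈ 19722.)
G(w(13, -1)) - a = 84 - 1*199032775/10092 = 84 - 199032775/10092 = -198185047/10092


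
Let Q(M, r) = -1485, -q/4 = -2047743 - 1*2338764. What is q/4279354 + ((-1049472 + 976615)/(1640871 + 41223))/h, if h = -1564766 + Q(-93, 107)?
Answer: 23113219746398343505/5637153246735861138 ≈ 4.1002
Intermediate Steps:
q = 17546028 (q = -4*(-2047743 - 1*2338764) = -4*(-2047743 - 2338764) = -4*(-4386507) = 17546028)
h = -1566251 (h = -1564766 - 1485 = -1566251)
q/4279354 + ((-1049472 + 976615)/(1640871 + 41223))/h = 17546028/4279354 + ((-1049472 + 976615)/(1640871 + 41223))/(-1566251) = 17546028*(1/4279354) - 72857/1682094*(-1/1566251) = 8773014/2139677 - 72857*1/1682094*(-1/1566251) = 8773014/2139677 - 72857/1682094*(-1/1566251) = 8773014/2139677 + 72857/2634581409594 = 23113219746398343505/5637153246735861138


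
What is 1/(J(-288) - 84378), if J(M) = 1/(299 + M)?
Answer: -11/928157 ≈ -1.1851e-5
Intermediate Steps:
1/(J(-288) - 84378) = 1/(1/(299 - 288) - 84378) = 1/(1/11 - 84378) = 1/(-928157/11) = -11/928157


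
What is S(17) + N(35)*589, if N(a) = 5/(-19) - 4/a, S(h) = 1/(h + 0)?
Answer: -132242/595 ≈ -222.26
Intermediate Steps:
S(h) = 1/h
N(a) = -5/19 - 4/a (N(a) = 5*(-1/19) - 4/a = -5/19 - 4/a)
S(17) + N(35)*589 = 1/17 + (-5/19 - 4/35)*589 = 1/17 - 251/665*589 = 1/17 - 7781/35 = -132242/595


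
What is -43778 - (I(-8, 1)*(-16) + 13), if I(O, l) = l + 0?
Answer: -43775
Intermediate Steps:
I(O, l) = l
-43778 - (I(-8, 1)*(-16) + 13) = -43778 - (1*(-16) + 13) = -43778 - (-16 + 13) = -43778 - 1*(-3) = -43778 + 3 = -43775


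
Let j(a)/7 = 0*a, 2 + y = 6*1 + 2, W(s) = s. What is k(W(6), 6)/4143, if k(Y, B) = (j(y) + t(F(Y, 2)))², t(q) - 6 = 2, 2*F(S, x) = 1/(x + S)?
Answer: 64/4143 ≈ 0.015448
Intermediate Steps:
F(S, x) = 1/(2*(S + x)) (F(S, x) = 1/(2*(x + S)) = 1/(2*(S + x)))
t(q) = 8 (t(q) = 6 + 2 = 8)
y = 6 (y = -2 + (6*1 + 2) = -2 + (6 + 2) = -2 + 8 = 6)
j(a) = 0 (j(a) = 7*(0*a) = 7*0 = 0)
k(Y, B) = 64 (k(Y, B) = (0 + 8)² = 8² = 64)
k(W(6), 6)/4143 = 64/4143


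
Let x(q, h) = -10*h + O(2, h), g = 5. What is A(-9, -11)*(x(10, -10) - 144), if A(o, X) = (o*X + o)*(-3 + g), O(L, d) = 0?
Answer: -7920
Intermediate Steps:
A(o, X) = 2*o + 2*X*o (A(o, X) = (o*X + o)*(-3 + 5) = (X*o + o)*2 = (o + X*o)*2 = 2*o + 2*X*o)
x(q, h) = -10*h (x(q, h) = -10*h + 0 = -10*h)
A(-9, -11)*(x(10, -10) - 144) = (2*(-9)*(1 - 11))*(-10*(-10) - 144) = (2*(-9)*(-10))*(100 - 144) = 180*(-44) = -7920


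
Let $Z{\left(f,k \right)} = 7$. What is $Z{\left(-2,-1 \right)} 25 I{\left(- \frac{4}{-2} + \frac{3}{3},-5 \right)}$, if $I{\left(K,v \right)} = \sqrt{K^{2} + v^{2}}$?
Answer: $175 \sqrt{34} \approx 1020.4$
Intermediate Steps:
$Z{\left(-2,-1 \right)} 25 I{\left(- \frac{4}{-2} + \frac{3}{3},-5 \right)} = 7 \cdot 25 \sqrt{\left(- \frac{4}{-2} + \frac{3}{3}\right)^{2} + \left(-5\right)^{2}} = 175 \sqrt{\left(\left(-4\right) \left(- \frac{1}{2}\right) + 3 \cdot \frac{1}{3}\right)^{2} + 25} = 175 \sqrt{\left(2 + 1\right)^{2} + 25} = 175 \sqrt{3^{2} + 25} = 175 \sqrt{9 + 25} = 175 \sqrt{34}$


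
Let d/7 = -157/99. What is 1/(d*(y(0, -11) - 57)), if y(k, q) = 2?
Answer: 9/5495 ≈ 0.0016379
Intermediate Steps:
d = -1099/99 (d = 7*(-157/99) = -1099/99 ≈ -11.101)
1/(d*(y(0, -11) - 57)) = 1/(-1099*(2 - 57)/99) = 1/(-1099/99*(-55)) = 1/(5495/9) = 9/5495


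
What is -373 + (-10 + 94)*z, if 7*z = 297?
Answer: 3191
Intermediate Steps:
z = 297/7 (z = (⅐)*297 = 297/7 ≈ 42.429)
-373 + (-10 + 94)*z = -373 + (-10 + 94)*(297/7) = -373 + 84*(297/7) = -373 + 3564 = 3191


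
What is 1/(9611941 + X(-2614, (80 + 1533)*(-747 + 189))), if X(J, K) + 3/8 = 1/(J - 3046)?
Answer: 11320/108807167873 ≈ 1.0404e-7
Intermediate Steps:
X(J, K) = -3/8 + 1/(-3046 + J) (X(J, K) = -3/8 + 1/(J - 3046) = -3/8 + 1/(-3046 + J))
1/(9611941 + X(-2614, (80 + 1533)*(-747 + 189))) = 1/(9611941 + (9146 - 3*(-2614))/(8*(-3046 - 2614))) = 1/(9611941 + (⅛)*(9146 + 7842)/(-5660)) = 1/(9611941 + (⅛)*(-1/5660)*16988) = 1/(9611941 - 4247/11320) = 1/(108807167873/11320) = 11320/108807167873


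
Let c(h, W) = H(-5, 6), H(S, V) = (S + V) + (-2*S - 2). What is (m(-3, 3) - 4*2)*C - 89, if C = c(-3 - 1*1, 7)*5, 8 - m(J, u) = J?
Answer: 46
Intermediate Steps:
m(J, u) = 8 - J
H(S, V) = -2 + V - S (H(S, V) = (S + V) + (-2 - 2*S) = -2 + V - S)
c(h, W) = 9 (c(h, W) = -2 + 6 - 1*(-5) = -2 + 6 + 5 = 9)
C = 45 (C = 9*5 = 45)
(m(-3, 3) - 4*2)*C - 89 = ((8 - 1*(-3)) - 4*2)*45 - 89 = ((8 + 3) - 8)*45 - 89 = (11 - 8)*45 - 89 = 3*45 - 89 = 135 - 89 = 46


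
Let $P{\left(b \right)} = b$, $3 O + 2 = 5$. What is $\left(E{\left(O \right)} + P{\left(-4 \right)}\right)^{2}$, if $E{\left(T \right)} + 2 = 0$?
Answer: $36$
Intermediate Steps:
$O = 1$ ($O = - \frac{2}{3} + \frac{1}{3} \cdot 5 = - \frac{2}{3} + \frac{5}{3} = 1$)
$E{\left(T \right)} = -2$ ($E{\left(T \right)} = -2 + 0 = -2$)
$\left(E{\left(O \right)} + P{\left(-4 \right)}\right)^{2} = \left(-2 - 4\right)^{2} = \left(-6\right)^{2} = 36$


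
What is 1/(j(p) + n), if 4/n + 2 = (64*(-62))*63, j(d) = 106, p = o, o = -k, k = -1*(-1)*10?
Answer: 124993/13249256 ≈ 0.0094340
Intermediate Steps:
k = 10 (k = 1*10 = 10)
o = -10 (o = -1*10 = -10)
p = -10
n = -2/124993 (n = 4/(-2 + (64*(-62))*63) = 4/(-2 - 3968*63) = 4/(-2 - 249984) = 4/(-249986) = 4*(-1/249986) = -2/124993 ≈ -1.6001e-5)
1/(j(p) + n) = 1/(106 - 2/124993) = 1/(13249256/124993) = 124993/13249256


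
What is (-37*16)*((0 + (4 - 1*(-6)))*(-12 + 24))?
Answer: -71040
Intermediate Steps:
(-37*16)*((0 + (4 - 1*(-6)))*(-12 + 24)) = -592*(0 + (4 + 6))*12 = -592*(0 + 10)*12 = -5920*12 = -592*120 = -71040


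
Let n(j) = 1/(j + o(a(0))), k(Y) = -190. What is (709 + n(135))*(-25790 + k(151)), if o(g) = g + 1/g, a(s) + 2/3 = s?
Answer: -14680752420/797 ≈ -1.8420e+7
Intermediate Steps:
a(s) = -⅔ + s
n(j) = 1/(-13/6 + j) (n(j) = 1/(j + ((-⅔ + 0) + 1/(-⅔ + 0))) = 1/(j + (-⅔ + 1/(-⅔))) = 1/(j + (-⅔ - 3/2)) = 1/(j - 13/6) = 1/(-13/6 + j))
(709 + n(135))*(-25790 + k(151)) = (709 + 6/(-13 + 6*135))*(-25790 - 190) = (709 + 6/(-13 + 810))*(-25980) = (709 + 6/797)*(-25980) = (565079/797)*(-25980) = -14680752420/797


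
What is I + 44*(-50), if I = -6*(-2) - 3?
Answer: -2191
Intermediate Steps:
I = 9 (I = 12 - 3 = 9)
I + 44*(-50) = 9 + 44*(-50) = 9 - 2200 = -2191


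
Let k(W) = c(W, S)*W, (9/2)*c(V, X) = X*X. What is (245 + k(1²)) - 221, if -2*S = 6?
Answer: 26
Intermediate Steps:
S = -3 (S = -½*6 = -3)
c(V, X) = 2*X²/9 (c(V, X) = 2*(X*X)/9 = 2*X²/9)
k(W) = 2*W (k(W) = ((2/9)*(-3)²)*W = ((2/9)*9)*W = 2*W)
(245 + k(1²)) - 221 = (245 + 2*1²) - 221 = (245 + 2*1) - 221 = (245 + 2) - 221 = 247 - 221 = 26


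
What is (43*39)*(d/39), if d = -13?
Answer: -559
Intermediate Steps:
(43*39)*(d/39) = (43*39)*(-13/39) = 1677*(-13*1/39) = 1677*(-⅓) = -559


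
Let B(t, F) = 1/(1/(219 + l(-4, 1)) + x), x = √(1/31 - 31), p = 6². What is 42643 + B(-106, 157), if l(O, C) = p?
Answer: 2661947961838/62424031 - 520200*I*√465/62424031 ≈ 42643.0 - 0.1797*I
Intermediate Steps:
p = 36
l(O, C) = 36
x = 8*I*√465/31 (x = √(1/31 - 31) = √(-960/31) = 8*I*√465/31 ≈ 5.5649*I)
B(t, F) = 1/(1/255 + 8*I*√465/31) (B(t, F) = 1/(1/(219 + 36) + 8*I*√465/31) = 1/(1/255 + 8*I*√465/31))
42643 + B(-106, 157) = 42643 + (7905/62424031 - 520200*I*√465/62424031) = 2661947961838/62424031 - 520200*I*√465/62424031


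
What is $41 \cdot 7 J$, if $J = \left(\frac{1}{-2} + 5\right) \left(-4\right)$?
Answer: $-5166$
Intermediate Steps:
$J = -18$ ($J = \left(- \frac{1}{2} + 5\right) \left(-4\right) = \frac{9}{2} \left(-4\right) = -18$)
$41 \cdot 7 J = 41 \cdot 7 \left(-18\right) = 287 \left(-18\right) = -5166$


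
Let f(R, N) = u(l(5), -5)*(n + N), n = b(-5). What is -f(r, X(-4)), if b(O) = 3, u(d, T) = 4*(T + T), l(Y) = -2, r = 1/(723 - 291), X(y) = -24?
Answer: -840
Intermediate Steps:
r = 1/432 ≈ 0.0023148
u(d, T) = 8*T (u(d, T) = 4*(2*T) = 8*T)
n = 3
f(R, N) = -120 - 40*N (f(R, N) = (8*(-5))*(3 + N) = -40*(3 + N) = -120 - 40*N)
-f(r, X(-4)) = -(-120 - 40*(-24)) = -(-120 + 960) = -1*840 = -840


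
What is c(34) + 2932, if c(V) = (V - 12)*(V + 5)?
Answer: 3790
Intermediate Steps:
c(V) = (-12 + V)*(5 + V)
c(34) + 2932 = (-60 + 34² - 7*34) + 2932 = (-60 + 1156 - 238) + 2932 = 858 + 2932 = 3790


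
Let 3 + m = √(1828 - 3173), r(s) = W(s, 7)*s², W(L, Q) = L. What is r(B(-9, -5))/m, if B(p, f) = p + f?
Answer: 4116/677 + 1372*I*√1345/677 ≈ 6.0798 + 74.324*I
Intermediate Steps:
B(p, f) = f + p
r(s) = s³ (r(s) = s*s² = s³)
m = -3 + I*√1345 (m = -3 + √(1828 - 3173) = -3 + √(-1345) = -3 + I*√1345 ≈ -3.0 + 36.674*I)
r(B(-9, -5))/m = (-5 - 9)³/(-3 + I*√1345) = (-14)³/(-3 + I*√1345) = -2744/(-3 + I*√1345)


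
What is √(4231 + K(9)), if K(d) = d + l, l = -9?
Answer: √4231 ≈ 65.046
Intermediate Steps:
K(d) = -9 + d (K(d) = d - 9 = -9 + d)
√(4231 + K(9)) = √(4231 + (-9 + 9)) = √(4231 + 0) = √4231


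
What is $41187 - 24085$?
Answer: $17102$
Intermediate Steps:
$41187 - 24085 = 17102$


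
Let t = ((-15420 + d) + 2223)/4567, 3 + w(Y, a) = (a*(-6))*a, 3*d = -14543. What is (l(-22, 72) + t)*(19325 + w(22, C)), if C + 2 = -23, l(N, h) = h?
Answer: 14518367336/13701 ≈ 1.0597e+6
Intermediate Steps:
d = -14543/3 (d = (⅓)*(-14543) = -14543/3 ≈ -4847.7)
C = -25 (C = -2 - 23 = -25)
w(Y, a) = -3 - 6*a² (w(Y, a) = -3 + (a*(-6))*a = -3 + (-6*a)*a = -3 - 6*a²)
t = -54134/13701 (t = ((-15420 - 14543/3) + 2223)/4567 = (-60803/3 + 2223)*(1/4567) = -54134/3*1/4567 = -54134/13701 ≈ -3.9511)
(l(-22, 72) + t)*(19325 + w(22, C)) = (72 - 54134/13701)*(19325 + (-3 - 6*(-25)²)) = 932338*(19325 + (-3 - 6*625))/13701 = 932338*(19325 + (-3 - 3750))/13701 = 932338*(19325 - 3753)/13701 = (932338/13701)*15572 = 14518367336/13701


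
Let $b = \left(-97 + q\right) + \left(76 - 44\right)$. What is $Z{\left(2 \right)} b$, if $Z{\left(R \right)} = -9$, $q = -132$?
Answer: $1773$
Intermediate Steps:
$b = -197$ ($b = \left(-97 - 132\right) + \left(76 - 44\right) = -229 + \left(76 - 44\right) = -229 + 32 = -197$)
$Z{\left(2 \right)} b = \left(-9\right) \left(-197\right) = 1773$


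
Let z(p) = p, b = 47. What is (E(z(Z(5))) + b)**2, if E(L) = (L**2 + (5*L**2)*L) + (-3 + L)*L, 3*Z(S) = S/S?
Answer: 1570009/729 ≈ 2153.6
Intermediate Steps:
Z(S) = 1/3 (Z(S) = (S/S)/3 = (1/3)*1 = 1/3)
E(L) = L**2 + 5*L**3 + L*(-3 + L) (E(L) = (L**2 + 5*L**3) + L*(-3 + L) = L**2 + 5*L**3 + L*(-3 + L))
(E(z(Z(5))) + b)**2 = ((-3 + 2*(1/3) + 5*(1/3)**2)/3 + 47)**2 = ((-3 + 2/3 + 5*(1/9))/3 + 47)**2 = ((-3 + 2/3 + 5/9)/3 + 47)**2 = ((1/3)*(-16/9) + 47)**2 = (-16/27 + 47)**2 = (1253/27)**2 = 1570009/729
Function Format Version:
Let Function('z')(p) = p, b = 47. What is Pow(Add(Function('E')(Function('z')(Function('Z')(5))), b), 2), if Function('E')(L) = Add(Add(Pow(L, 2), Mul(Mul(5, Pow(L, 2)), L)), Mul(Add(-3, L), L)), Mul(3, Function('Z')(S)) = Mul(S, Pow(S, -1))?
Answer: Rational(1570009, 729) ≈ 2153.6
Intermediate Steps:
Function('Z')(S) = Rational(1, 3) (Function('Z')(S) = Mul(Rational(1, 3), Mul(S, Pow(S, -1))) = Mul(Rational(1, 3), 1) = Rational(1, 3))
Function('E')(L) = Add(Pow(L, 2), Mul(5, Pow(L, 3)), Mul(L, Add(-3, L))) (Function('E')(L) = Add(Add(Pow(L, 2), Mul(5, Pow(L, 3))), Mul(L, Add(-3, L))) = Add(Pow(L, 2), Mul(5, Pow(L, 3)), Mul(L, Add(-3, L))))
Pow(Add(Function('E')(Function('z')(Function('Z')(5))), b), 2) = Pow(Add(Mul(Rational(1, 3), Add(-3, Mul(2, Rational(1, 3)), Mul(5, Pow(Rational(1, 3), 2)))), 47), 2) = Pow(Add(Mul(Rational(1, 3), Add(-3, Rational(2, 3), Mul(5, Rational(1, 9)))), 47), 2) = Pow(Add(Mul(Rational(1, 3), Add(-3, Rational(2, 3), Rational(5, 9))), 47), 2) = Pow(Add(Mul(Rational(1, 3), Rational(-16, 9)), 47), 2) = Pow(Add(Rational(-16, 27), 47), 2) = Pow(Rational(1253, 27), 2) = Rational(1570009, 729)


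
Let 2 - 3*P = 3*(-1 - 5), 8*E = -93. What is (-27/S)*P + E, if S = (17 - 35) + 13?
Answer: 195/8 ≈ 24.375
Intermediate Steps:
E = -93/8 (E = (⅛)*(-93) = -93/8 ≈ -11.625)
S = -5 (S = -18 + 13 = -5)
P = 20/3 (P = ⅔ - (-1 - 5) = ⅔ - (-6) = ⅔ - ⅓*(-18) = ⅔ + 6 = 20/3 ≈ 6.6667)
(-27/S)*P + E = -27/(-5)*(20/3) - 93/8 = -27*(-⅕)*(20/3) - 93/8 = (27/5)*(20/3) - 93/8 = 36 - 93/8 = 195/8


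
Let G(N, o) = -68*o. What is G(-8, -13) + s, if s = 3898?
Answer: 4782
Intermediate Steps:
G(-8, -13) + s = -68*(-13) + 3898 = 884 + 3898 = 4782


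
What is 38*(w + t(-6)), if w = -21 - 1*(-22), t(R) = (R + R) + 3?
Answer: -304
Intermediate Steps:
t(R) = 3 + 2*R (t(R) = 2*R + 3 = 3 + 2*R)
w = 1 (w = -21 + 22 = 1)
38*(w + t(-6)) = 38*(1 + (3 + 2*(-6))) = 38*(1 + (3 - 12)) = 38*(1 - 9) = 38*(-8) = -304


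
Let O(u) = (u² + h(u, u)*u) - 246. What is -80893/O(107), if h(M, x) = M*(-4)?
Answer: 80893/34593 ≈ 2.3384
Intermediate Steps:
h(M, x) = -4*M
O(u) = -246 - 3*u² (O(u) = (u² + (-4*u)*u) - 246 = (u² - 4*u²) - 246 = -3*u² - 246 = -246 - 3*u²)
-80893/O(107) = -80893/(-246 - 3*107²) = -80893/(-246 - 3*11449) = -80893/(-246 - 34347) = -80893/(-34593) = -80893*(-1/34593) = 80893/34593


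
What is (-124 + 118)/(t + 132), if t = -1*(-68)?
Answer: -3/100 ≈ -0.030000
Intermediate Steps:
t = 68
(-124 + 118)/(t + 132) = (-124 + 118)/(68 + 132) = -6/200 = (1/200)*(-6) = -3/100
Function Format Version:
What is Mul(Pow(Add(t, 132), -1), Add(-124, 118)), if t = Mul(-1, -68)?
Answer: Rational(-3, 100) ≈ -0.030000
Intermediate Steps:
t = 68
Mul(Pow(Add(t, 132), -1), Add(-124, 118)) = Mul(Pow(Add(68, 132), -1), Add(-124, 118)) = Mul(Pow(200, -1), -6) = Mul(Rational(1, 200), -6) = Rational(-3, 100)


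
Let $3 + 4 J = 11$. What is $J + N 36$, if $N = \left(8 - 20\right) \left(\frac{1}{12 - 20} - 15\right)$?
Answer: $6536$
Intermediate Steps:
$J = 2$ ($J = - \frac{3}{4} + \frac{1}{4} \cdot 11 = - \frac{3}{4} + \frac{11}{4} = 2$)
$N = \frac{363}{2}$ ($N = - 12 \left(\frac{1}{-8} - 15\right) = - 12 \left(- \frac{1}{8} - 15\right) = \left(-12\right) \left(- \frac{121}{8}\right) = \frac{363}{2} \approx 181.5$)
$J + N 36 = 2 + \frac{363}{2} \cdot 36 = 2 + 6534 = 6536$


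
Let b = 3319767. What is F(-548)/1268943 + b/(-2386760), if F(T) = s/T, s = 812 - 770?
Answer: -192375184417159/138308916023720 ≈ -1.3909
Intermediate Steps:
s = 42
F(T) = 42/T
F(-548)/1268943 + b/(-2386760) = (42/(-548))/1268943 + 3319767/(-2386760) = (42*(-1/548))*(1/1268943) + 3319767*(-1/2386760) = -21/274*1/1268943 - 3319767/2386760 = -7/115896794 - 3319767/2386760 = -192375184417159/138308916023720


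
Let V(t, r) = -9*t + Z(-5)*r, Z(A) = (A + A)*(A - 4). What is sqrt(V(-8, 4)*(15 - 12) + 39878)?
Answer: sqrt(41174) ≈ 202.91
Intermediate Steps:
Z(A) = 2*A*(-4 + A) (Z(A) = (2*A)*(-4 + A) = 2*A*(-4 + A))
V(t, r) = -9*t + 90*r (V(t, r) = -9*t + (2*(-5)*(-4 - 5))*r = -9*t + (2*(-5)*(-9))*r = -9*t + 90*r)
sqrt(V(-8, 4)*(15 - 12) + 39878) = sqrt((-9*(-8) + 90*4)*(15 - 12) + 39878) = sqrt((72 + 360)*3 + 39878) = sqrt(432*3 + 39878) = sqrt(1296 + 39878) = sqrt(41174)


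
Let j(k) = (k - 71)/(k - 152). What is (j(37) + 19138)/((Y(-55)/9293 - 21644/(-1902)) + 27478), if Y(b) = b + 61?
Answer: 9725401914636/13969126412095 ≈ 0.69621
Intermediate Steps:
Y(b) = 61 + b
j(k) = (-71 + k)/(-152 + k)
(j(37) + 19138)/((Y(-55)/9293 - 21644/(-1902)) + 27478) = ((-71 + 37)/(-152 + 37) + 19138)/(((61 - 55)/9293 - 21644/(-1902)) + 27478) = (-34/(-115) + 19138)/((6*(1/9293) - 21644*(-1/1902)) + 27478) = (-1/115*(-34) + 19138)/((6/9293 + 10822/951) + 27478) = (34/115 + 19138)/(100574552/8837643 + 27478) = 2200904/(115*(242941328906/8837643)) = (2200904/115)*(8837643/242941328906) = 9725401914636/13969126412095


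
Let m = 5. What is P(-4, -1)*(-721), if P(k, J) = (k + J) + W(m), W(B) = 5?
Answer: 0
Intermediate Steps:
P(k, J) = 5 + J + k (P(k, J) = (k + J) + 5 = (J + k) + 5 = 5 + J + k)
P(-4, -1)*(-721) = (5 - 1 - 4)*(-721) = 0*(-721) = 0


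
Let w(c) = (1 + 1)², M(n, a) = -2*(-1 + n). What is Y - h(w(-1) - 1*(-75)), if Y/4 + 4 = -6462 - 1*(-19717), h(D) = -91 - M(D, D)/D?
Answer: 4194349/79 ≈ 53093.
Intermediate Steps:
M(n, a) = 2 - 2*n
w(c) = 4 (w(c) = 2² = 4)
h(D) = -91 - (2 - 2*D)/D
Y = 53004 (Y = -16 + 4*(-6462 - 1*(-19717)) = -16 + 4*(-6462 + 19717) = -16 + 4*13255 = -16 + 53020 = 53004)
Y - h(w(-1) - 1*(-75)) = 53004 - (-89 - 2/(4 - 1*(-75))) = 53004 - (-89 - 2/(4 + 75)) = 53004 - (-89 - 2/79) = 53004 - 1*(-7033/79) = 53004 + 7033/79 = 4194349/79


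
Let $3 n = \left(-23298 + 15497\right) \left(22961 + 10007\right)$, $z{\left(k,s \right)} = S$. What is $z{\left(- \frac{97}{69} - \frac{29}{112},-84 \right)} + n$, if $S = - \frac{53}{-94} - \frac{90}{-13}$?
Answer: $- \frac{314278048249}{3666} \approx -8.5728 \cdot 10^{7}$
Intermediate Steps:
$S = \frac{9149}{1222}$ ($S = \left(-53\right) \left(- \frac{1}{94}\right) - - \frac{90}{13} = \frac{53}{94} + \frac{90}{13} = \frac{9149}{1222} \approx 7.4869$)
$z{\left(k,s \right)} = \frac{9149}{1222}$
$n = - \frac{257183368}{3}$ ($n = \frac{\left(-23298 + 15497\right) \left(22961 + 10007\right)}{3} = \frac{\left(-7801\right) 32968}{3} = \frac{1}{3} \left(-257183368\right) = - \frac{257183368}{3} \approx -8.5728 \cdot 10^{7}$)
$z{\left(- \frac{97}{69} - \frac{29}{112},-84 \right)} + n = \frac{9149}{1222} - \frac{257183368}{3} = - \frac{314278048249}{3666}$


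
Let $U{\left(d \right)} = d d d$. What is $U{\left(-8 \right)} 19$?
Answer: $-9728$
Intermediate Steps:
$U{\left(d \right)} = d^{3}$ ($U{\left(d \right)} = d^{2} d = d^{3}$)
$U{\left(-8 \right)} 19 = \left(-8\right)^{3} \cdot 19 = \left(-512\right) 19 = -9728$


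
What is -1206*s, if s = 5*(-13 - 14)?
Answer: 162810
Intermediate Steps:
s = -135 (s = 5*(-27) = -135)
-1206*s = -1206*(-135) = 162810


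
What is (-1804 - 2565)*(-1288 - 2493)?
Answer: 16519189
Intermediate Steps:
(-1804 - 2565)*(-1288 - 2493) = -4369*(-3781) = 16519189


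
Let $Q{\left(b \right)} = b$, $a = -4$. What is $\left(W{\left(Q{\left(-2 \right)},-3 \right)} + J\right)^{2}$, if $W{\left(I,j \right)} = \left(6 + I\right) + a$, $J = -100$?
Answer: $10000$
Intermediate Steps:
$W{\left(I,j \right)} = 2 + I$ ($W{\left(I,j \right)} = \left(6 + I\right) - 4 = 2 + I$)
$\left(W{\left(Q{\left(-2 \right)},-3 \right)} + J\right)^{2} = \left(\left(2 - 2\right) - 100\right)^{2} = \left(0 - 100\right)^{2} = \left(-100\right)^{2} = 10000$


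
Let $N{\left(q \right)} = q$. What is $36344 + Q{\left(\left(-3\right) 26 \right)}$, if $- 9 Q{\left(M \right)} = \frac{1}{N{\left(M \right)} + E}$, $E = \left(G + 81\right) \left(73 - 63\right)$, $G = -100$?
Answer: $\frac{87661729}{2412} \approx 36344.0$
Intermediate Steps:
$E = -190$ ($E = \left(-100 + 81\right) \left(73 - 63\right) = \left(-19\right) 10 = -190$)
$Q{\left(M \right)} = - \frac{1}{9 \left(-190 + M\right)}$ ($Q{\left(M \right)} = - \frac{1}{9 \left(M - 190\right)} = - \frac{1}{9 \left(-190 + M\right)}$)
$36344 + Q{\left(\left(-3\right) 26 \right)} = 36344 - \frac{1}{-1710 + 9 \left(\left(-3\right) 26\right)} = 36344 - \frac{1}{-1710 + 9 \left(-78\right)} = 36344 - \frac{1}{-1710 - 702} = 36344 - \frac{1}{-2412} = 36344 - - \frac{1}{2412} = 36344 + \frac{1}{2412} = \frac{87661729}{2412}$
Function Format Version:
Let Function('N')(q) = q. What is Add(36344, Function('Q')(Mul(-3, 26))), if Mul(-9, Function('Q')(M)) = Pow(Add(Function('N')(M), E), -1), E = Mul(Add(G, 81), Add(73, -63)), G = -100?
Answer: Rational(87661729, 2412) ≈ 36344.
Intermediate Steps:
E = -190 (E = Mul(Add(-100, 81), Add(73, -63)) = Mul(-19, 10) = -190)
Function('Q')(M) = Mul(Rational(-1, 9), Pow(Add(-190, M), -1)) (Function('Q')(M) = Mul(Rational(-1, 9), Pow(Add(M, -190), -1)) = Mul(Rational(-1, 9), Pow(Add(-190, M), -1)))
Add(36344, Function('Q')(Mul(-3, 26))) = Add(36344, Mul(-1, Pow(Add(-1710, Mul(9, Mul(-3, 26))), -1))) = Add(36344, Mul(-1, Pow(Add(-1710, Mul(9, -78)), -1))) = Add(36344, Mul(-1, Pow(Add(-1710, -702), -1))) = Add(36344, Mul(-1, Pow(-2412, -1))) = Add(36344, Mul(-1, Rational(-1, 2412))) = Add(36344, Rational(1, 2412)) = Rational(87661729, 2412)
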